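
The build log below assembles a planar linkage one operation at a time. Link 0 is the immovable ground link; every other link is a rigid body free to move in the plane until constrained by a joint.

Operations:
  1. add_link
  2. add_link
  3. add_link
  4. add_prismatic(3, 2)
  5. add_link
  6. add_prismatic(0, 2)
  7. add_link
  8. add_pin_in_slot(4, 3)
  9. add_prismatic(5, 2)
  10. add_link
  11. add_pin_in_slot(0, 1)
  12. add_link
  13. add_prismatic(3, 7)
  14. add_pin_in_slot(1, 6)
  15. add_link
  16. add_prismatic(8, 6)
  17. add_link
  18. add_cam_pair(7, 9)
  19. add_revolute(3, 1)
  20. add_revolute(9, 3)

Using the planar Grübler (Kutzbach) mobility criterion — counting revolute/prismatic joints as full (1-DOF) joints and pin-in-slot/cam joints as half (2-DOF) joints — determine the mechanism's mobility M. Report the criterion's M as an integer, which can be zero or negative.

M = 9

(L,J1,J2)=(1,0,0); link0 fixed
link1: (2,0,0)
link2: (3,0,0)
link3: (4,0,0)
P 3-2 [J1]: (4,1,0)
link4: (5,1,0)
P 0-2 [J1]: (5,2,0)
link5: (6,2,0)
PS 4-3 [J2]: (6,2,1)
P 5-2 [J1]: (6,3,1)
link6: (7,3,1)
PS 0-1 [J2]: (7,3,2)
link7: (8,3,2)
P 3-7 [J1]: (8,4,2)
PS 1-6 [J2]: (8,4,3)
link8: (9,4,3)
P 8-6 [J1]: (9,5,3)
link9: (10,5,3)
C 7-9 [J2]: (10,5,4)
R 3-1 [J1]: (10,6,4)
R 9-3 [J1]: (10,7,4)
Grübler: 3·9 − 2·7 − 4 = 9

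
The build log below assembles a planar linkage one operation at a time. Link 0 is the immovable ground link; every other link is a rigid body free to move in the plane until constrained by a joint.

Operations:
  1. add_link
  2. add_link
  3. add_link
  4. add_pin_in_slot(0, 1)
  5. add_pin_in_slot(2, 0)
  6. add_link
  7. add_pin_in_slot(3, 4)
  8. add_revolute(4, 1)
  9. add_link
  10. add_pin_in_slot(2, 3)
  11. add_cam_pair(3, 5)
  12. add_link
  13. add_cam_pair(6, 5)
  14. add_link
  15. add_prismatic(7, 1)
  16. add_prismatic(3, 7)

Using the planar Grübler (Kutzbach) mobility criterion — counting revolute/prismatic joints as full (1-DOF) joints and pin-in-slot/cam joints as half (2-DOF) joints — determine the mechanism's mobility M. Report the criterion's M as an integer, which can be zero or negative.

(L,J1,J2)=(1,0,0); link0 fixed
link1: (2,0,0)
link2: (3,0,0)
link3: (4,0,0)
PS 0-1 [J2]: (4,0,1)
PS 2-0 [J2]: (4,0,2)
link4: (5,0,2)
PS 3-4 [J2]: (5,0,3)
R 4-1 [J1]: (5,1,3)
link5: (6,1,3)
PS 2-3 [J2]: (6,1,4)
C 3-5 [J2]: (6,1,5)
link6: (7,1,5)
C 6-5 [J2]: (7,1,6)
link7: (8,1,6)
P 7-1 [J1]: (8,2,6)
P 3-7 [J1]: (8,3,6)
Grübler: 3·7 − 2·3 − 6 = 9

M = 9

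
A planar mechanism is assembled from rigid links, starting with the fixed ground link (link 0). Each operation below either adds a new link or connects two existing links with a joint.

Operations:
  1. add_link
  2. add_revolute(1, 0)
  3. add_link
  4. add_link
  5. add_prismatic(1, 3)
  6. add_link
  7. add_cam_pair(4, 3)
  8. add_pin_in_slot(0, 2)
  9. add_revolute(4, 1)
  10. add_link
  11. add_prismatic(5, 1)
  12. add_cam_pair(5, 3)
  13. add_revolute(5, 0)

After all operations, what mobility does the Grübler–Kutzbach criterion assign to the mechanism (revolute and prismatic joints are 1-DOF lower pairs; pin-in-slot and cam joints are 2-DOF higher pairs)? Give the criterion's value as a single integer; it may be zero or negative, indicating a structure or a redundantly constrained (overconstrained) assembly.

ground; <1,0,0>
#1 <2,0,0>
R:1↔0 J1 <2,1,0>
#2 <3,1,0>
#3 <4,1,0>
P:1↔3 J1 <4,2,0>
#4 <5,2,0>
C:4↔3 J2 <5,2,1>
PS:0↔2 J2 <5,2,2>
R:4↔1 J1 <5,3,2>
#5 <6,3,2>
P:5↔1 J1 <6,4,2>
C:5↔3 J2 <6,4,3>
R:5↔0 J1 <6,5,3>
3×5 − 2×5 − 1×3 = 2

M = 2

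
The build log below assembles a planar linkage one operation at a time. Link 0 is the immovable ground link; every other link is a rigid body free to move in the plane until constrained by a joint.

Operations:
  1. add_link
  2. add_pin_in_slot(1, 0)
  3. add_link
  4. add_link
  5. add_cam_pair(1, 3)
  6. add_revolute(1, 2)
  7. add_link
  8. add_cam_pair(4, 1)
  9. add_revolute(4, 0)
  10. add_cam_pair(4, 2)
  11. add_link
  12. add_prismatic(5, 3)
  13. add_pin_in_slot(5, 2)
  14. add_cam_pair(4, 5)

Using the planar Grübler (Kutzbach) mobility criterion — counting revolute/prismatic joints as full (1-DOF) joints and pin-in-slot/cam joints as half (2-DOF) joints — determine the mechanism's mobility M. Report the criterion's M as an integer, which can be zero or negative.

ground; <1,0,0>
#1 <2,0,0>
PS:1↔0 J2 <2,0,1>
#2 <3,0,1>
#3 <4,0,1>
C:1↔3 J2 <4,0,2>
R:1↔2 J1 <4,1,2>
#4 <5,1,2>
C:4↔1 J2 <5,1,3>
R:4↔0 J1 <5,2,3>
C:4↔2 J2 <5,2,4>
#5 <6,2,4>
P:5↔3 J1 <6,3,4>
PS:5↔2 J2 <6,3,5>
C:4↔5 J2 <6,3,6>
3×5 − 2×3 − 1×6 = 3

M = 3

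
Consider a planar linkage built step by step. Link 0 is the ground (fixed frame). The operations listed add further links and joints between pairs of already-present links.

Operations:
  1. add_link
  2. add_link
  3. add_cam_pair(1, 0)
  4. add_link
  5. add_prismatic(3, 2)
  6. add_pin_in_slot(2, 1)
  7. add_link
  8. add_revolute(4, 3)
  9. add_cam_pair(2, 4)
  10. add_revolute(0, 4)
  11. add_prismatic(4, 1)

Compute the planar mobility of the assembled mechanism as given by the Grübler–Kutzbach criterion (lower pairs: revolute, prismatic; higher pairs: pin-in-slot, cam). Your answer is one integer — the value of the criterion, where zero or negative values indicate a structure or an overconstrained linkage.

(L,J1,J2)=(1,0,0); link0 fixed
link1: (2,0,0)
link2: (3,0,0)
C 1-0 [J2]: (3,0,1)
link3: (4,0,1)
P 3-2 [J1]: (4,1,1)
PS 2-1 [J2]: (4,1,2)
link4: (5,1,2)
R 4-3 [J1]: (5,2,2)
C 2-4 [J2]: (5,2,3)
R 0-4 [J1]: (5,3,3)
P 4-1 [J1]: (5,4,3)
Grübler: 3·4 − 2·4 − 3 = 1

M = 1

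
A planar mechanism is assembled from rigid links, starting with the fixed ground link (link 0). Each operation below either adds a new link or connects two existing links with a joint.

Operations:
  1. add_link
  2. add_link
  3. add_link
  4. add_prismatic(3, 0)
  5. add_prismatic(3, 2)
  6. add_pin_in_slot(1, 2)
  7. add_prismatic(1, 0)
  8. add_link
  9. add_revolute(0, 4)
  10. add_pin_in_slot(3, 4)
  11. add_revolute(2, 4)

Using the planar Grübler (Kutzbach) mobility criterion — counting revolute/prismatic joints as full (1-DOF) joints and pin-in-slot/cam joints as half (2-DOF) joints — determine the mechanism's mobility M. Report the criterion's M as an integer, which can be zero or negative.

L=1 J1=0 J2=0
add link → L=2 J1=0 J2=0
add link → L=3 J1=0 J2=0
add link → L=4 J1=0 J2=0
P@3,0 dof=1 J1 → L=4 J1=1 J2=0
P@3,2 dof=1 J1 → L=4 J1=2 J2=0
PS@1,2 dof=2 J2 → L=4 J1=2 J2=1
P@1,0 dof=1 J1 → L=4 J1=3 J2=1
add link → L=5 J1=3 J2=1
R@0,4 dof=1 J1 → L=5 J1=4 J2=1
PS@3,4 dof=2 J2 → L=5 J1=4 J2=2
R@2,4 dof=1 J1 → L=5 J1=5 J2=2
M=3(L−1)−2J1−J2=3·4−2·5−2=0

M = 0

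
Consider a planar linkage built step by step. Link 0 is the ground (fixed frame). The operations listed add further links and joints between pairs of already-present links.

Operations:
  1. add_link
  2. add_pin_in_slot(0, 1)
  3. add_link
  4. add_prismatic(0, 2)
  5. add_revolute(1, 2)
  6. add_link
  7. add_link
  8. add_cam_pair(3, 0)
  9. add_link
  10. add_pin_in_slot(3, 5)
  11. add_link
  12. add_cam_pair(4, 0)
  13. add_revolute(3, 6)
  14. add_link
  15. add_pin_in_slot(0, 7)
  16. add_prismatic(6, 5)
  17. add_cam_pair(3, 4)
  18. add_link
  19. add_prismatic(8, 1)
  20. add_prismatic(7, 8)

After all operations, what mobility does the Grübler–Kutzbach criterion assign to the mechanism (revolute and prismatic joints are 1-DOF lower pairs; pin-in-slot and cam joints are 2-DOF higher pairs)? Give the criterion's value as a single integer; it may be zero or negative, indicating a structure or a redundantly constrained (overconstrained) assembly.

L=1 J1=0 J2=0
add link → L=2 J1=0 J2=0
PS@0,1 dof=2 J2 → L=2 J1=0 J2=1
add link → L=3 J1=0 J2=1
P@0,2 dof=1 J1 → L=3 J1=1 J2=1
R@1,2 dof=1 J1 → L=3 J1=2 J2=1
add link → L=4 J1=2 J2=1
add link → L=5 J1=2 J2=1
C@3,0 dof=2 J2 → L=5 J1=2 J2=2
add link → L=6 J1=2 J2=2
PS@3,5 dof=2 J2 → L=6 J1=2 J2=3
add link → L=7 J1=2 J2=3
C@4,0 dof=2 J2 → L=7 J1=2 J2=4
R@3,6 dof=1 J1 → L=7 J1=3 J2=4
add link → L=8 J1=3 J2=4
PS@0,7 dof=2 J2 → L=8 J1=3 J2=5
P@6,5 dof=1 J1 → L=8 J1=4 J2=5
C@3,4 dof=2 J2 → L=8 J1=4 J2=6
add link → L=9 J1=4 J2=6
P@8,1 dof=1 J1 → L=9 J1=5 J2=6
P@7,8 dof=1 J1 → L=9 J1=6 J2=6
M=3(L−1)−2J1−J2=3·8−2·6−6=6

M = 6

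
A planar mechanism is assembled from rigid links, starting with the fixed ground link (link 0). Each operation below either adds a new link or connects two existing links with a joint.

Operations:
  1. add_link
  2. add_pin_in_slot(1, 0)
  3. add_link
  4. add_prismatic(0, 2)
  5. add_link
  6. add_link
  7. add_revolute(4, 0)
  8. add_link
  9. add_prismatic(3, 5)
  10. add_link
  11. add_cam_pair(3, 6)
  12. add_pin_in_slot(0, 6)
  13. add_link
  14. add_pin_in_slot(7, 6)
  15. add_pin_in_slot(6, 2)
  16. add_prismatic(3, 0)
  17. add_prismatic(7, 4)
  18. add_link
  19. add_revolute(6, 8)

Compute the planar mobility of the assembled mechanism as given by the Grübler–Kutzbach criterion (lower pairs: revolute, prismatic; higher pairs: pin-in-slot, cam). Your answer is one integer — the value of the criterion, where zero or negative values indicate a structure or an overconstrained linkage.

M = 7

(L,J1,J2)=(1,0,0); link0 fixed
link1: (2,0,0)
PS 1-0 [J2]: (2,0,1)
link2: (3,0,1)
P 0-2 [J1]: (3,1,1)
link3: (4,1,1)
link4: (5,1,1)
R 4-0 [J1]: (5,2,1)
link5: (6,2,1)
P 3-5 [J1]: (6,3,1)
link6: (7,3,1)
C 3-6 [J2]: (7,3,2)
PS 0-6 [J2]: (7,3,3)
link7: (8,3,3)
PS 7-6 [J2]: (8,3,4)
PS 6-2 [J2]: (8,3,5)
P 3-0 [J1]: (8,4,5)
P 7-4 [J1]: (8,5,5)
link8: (9,5,5)
R 6-8 [J1]: (9,6,5)
Grübler: 3·8 − 2·6 − 5 = 7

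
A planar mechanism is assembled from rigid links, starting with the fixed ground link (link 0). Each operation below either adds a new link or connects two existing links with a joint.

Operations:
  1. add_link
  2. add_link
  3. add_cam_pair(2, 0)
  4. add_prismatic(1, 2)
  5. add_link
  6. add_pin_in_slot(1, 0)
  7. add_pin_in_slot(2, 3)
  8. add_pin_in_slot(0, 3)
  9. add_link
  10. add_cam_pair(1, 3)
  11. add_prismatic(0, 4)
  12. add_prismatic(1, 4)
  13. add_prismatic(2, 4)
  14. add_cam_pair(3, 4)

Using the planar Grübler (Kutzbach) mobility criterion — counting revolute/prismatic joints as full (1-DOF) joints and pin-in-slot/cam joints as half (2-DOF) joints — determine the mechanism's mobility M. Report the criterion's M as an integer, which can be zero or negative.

ground; <1,0,0>
#1 <2,0,0>
#2 <3,0,0>
C:2↔0 J2 <3,0,1>
P:1↔2 J1 <3,1,1>
#3 <4,1,1>
PS:1↔0 J2 <4,1,2>
PS:2↔3 J2 <4,1,3>
PS:0↔3 J2 <4,1,4>
#4 <5,1,4>
C:1↔3 J2 <5,1,5>
P:0↔4 J1 <5,2,5>
P:1↔4 J1 <5,3,5>
P:2↔4 J1 <5,4,5>
C:3↔4 J2 <5,4,6>
3×4 − 2×4 − 1×6 = -2

M = -2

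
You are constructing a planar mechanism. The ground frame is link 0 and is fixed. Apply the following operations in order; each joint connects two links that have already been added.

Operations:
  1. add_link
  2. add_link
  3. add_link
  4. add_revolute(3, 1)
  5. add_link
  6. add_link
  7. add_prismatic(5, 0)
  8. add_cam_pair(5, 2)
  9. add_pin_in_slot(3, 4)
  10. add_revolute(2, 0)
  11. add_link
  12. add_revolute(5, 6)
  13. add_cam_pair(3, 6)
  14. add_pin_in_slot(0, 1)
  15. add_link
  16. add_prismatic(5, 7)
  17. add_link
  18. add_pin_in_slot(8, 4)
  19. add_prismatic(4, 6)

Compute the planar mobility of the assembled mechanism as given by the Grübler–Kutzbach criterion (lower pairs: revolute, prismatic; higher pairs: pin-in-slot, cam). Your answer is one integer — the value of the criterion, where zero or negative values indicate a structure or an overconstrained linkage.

[1;0;0] (link 0 is ground)
L+ [2;0;0]
L+ [3;0;0]
L+ [4;0;0]
R(3,1)∈J1 [4;1;0]
L+ [5;1;0]
L+ [6;1;0]
P(5,0)∈J1 [6;2;0]
C(5,2)∈J2 [6;2;1]
PS(3,4)∈J2 [6;2;2]
R(2,0)∈J1 [6;3;2]
L+ [7;3;2]
R(5,6)∈J1 [7;4;2]
C(3,6)∈J2 [7;4;3]
PS(0,1)∈J2 [7;4;4]
L+ [8;4;4]
P(5,7)∈J1 [8;5;4]
L+ [9;5;4]
PS(8,4)∈J2 [9;5;5]
P(4,6)∈J1 [9;6;5]
mobility = 24 − 12 − 5 = 7

M = 7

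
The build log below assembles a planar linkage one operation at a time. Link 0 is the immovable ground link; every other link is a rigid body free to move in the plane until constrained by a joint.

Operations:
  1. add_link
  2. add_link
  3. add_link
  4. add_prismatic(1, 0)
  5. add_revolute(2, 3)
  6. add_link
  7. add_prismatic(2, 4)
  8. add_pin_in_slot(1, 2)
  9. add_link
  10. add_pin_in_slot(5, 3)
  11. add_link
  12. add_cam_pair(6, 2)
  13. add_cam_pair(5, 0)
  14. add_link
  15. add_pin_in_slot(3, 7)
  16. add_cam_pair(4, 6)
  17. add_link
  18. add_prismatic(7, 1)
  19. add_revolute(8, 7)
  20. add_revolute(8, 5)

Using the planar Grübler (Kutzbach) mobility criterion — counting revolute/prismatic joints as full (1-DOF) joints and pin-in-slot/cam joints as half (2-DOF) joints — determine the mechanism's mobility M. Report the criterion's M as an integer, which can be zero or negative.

ground; <1,0,0>
#1 <2,0,0>
#2 <3,0,0>
#3 <4,0,0>
P:1↔0 J1 <4,1,0>
R:2↔3 J1 <4,2,0>
#4 <5,2,0>
P:2↔4 J1 <5,3,0>
PS:1↔2 J2 <5,3,1>
#5 <6,3,1>
PS:5↔3 J2 <6,3,2>
#6 <7,3,2>
C:6↔2 J2 <7,3,3>
C:5↔0 J2 <7,3,4>
#7 <8,3,4>
PS:3↔7 J2 <8,3,5>
C:4↔6 J2 <8,3,6>
#8 <9,3,6>
P:7↔1 J1 <9,4,6>
R:8↔7 J1 <9,5,6>
R:8↔5 J1 <9,6,6>
3×8 − 2×6 − 1×6 = 6

M = 6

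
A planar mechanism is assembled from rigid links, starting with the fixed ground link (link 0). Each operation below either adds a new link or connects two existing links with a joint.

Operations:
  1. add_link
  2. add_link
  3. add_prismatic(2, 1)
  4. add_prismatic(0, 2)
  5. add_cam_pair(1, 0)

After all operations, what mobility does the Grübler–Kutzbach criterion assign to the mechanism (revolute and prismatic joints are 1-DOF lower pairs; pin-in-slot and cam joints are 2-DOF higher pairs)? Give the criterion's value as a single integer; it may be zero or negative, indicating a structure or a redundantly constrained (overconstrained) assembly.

ground; <1,0,0>
#1 <2,0,0>
#2 <3,0,0>
P:2↔1 J1 <3,1,0>
P:0↔2 J1 <3,2,0>
C:1↔0 J2 <3,2,1>
3×2 − 2×2 − 1×1 = 1

M = 1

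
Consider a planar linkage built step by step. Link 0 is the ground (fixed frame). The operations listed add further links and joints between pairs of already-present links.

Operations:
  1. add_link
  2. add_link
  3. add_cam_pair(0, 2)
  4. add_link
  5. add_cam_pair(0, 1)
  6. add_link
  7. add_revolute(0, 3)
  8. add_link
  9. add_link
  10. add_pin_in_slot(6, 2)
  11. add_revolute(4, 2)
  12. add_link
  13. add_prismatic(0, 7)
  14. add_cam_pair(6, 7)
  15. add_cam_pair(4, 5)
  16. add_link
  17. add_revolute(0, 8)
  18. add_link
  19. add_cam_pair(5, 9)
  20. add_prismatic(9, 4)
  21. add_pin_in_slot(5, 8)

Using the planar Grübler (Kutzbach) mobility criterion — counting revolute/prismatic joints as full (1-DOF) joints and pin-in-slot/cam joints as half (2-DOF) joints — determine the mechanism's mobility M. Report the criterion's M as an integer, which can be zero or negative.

M = 10

(L,J1,J2)=(1,0,0); link0 fixed
link1: (2,0,0)
link2: (3,0,0)
C 0-2 [J2]: (3,0,1)
link3: (4,0,1)
C 0-1 [J2]: (4,0,2)
link4: (5,0,2)
R 0-3 [J1]: (5,1,2)
link5: (6,1,2)
link6: (7,1,2)
PS 6-2 [J2]: (7,1,3)
R 4-2 [J1]: (7,2,3)
link7: (8,2,3)
P 0-7 [J1]: (8,3,3)
C 6-7 [J2]: (8,3,4)
C 4-5 [J2]: (8,3,5)
link8: (9,3,5)
R 0-8 [J1]: (9,4,5)
link9: (10,4,5)
C 5-9 [J2]: (10,4,6)
P 9-4 [J1]: (10,5,6)
PS 5-8 [J2]: (10,5,7)
Grübler: 3·9 − 2·5 − 7 = 10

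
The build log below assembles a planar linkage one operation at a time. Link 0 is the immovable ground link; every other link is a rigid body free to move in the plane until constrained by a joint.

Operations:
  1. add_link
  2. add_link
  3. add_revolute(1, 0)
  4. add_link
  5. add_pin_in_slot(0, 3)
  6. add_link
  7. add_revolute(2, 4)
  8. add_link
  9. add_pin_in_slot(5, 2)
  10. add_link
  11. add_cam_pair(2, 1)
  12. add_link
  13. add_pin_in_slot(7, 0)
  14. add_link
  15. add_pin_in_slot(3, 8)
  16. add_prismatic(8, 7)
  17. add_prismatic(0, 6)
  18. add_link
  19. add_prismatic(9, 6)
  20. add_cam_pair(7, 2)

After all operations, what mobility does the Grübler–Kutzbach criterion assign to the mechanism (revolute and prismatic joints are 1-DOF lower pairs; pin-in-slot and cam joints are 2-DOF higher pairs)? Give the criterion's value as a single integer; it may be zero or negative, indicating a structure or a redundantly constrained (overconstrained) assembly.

L=1 J1=0 J2=0
add link → L=2 J1=0 J2=0
add link → L=3 J1=0 J2=0
R@1,0 dof=1 J1 → L=3 J1=1 J2=0
add link → L=4 J1=1 J2=0
PS@0,3 dof=2 J2 → L=4 J1=1 J2=1
add link → L=5 J1=1 J2=1
R@2,4 dof=1 J1 → L=5 J1=2 J2=1
add link → L=6 J1=2 J2=1
PS@5,2 dof=2 J2 → L=6 J1=2 J2=2
add link → L=7 J1=2 J2=2
C@2,1 dof=2 J2 → L=7 J1=2 J2=3
add link → L=8 J1=2 J2=3
PS@7,0 dof=2 J2 → L=8 J1=2 J2=4
add link → L=9 J1=2 J2=4
PS@3,8 dof=2 J2 → L=9 J1=2 J2=5
P@8,7 dof=1 J1 → L=9 J1=3 J2=5
P@0,6 dof=1 J1 → L=9 J1=4 J2=5
add link → L=10 J1=4 J2=5
P@9,6 dof=1 J1 → L=10 J1=5 J2=5
C@7,2 dof=2 J2 → L=10 J1=5 J2=6
M=3(L−1)−2J1−J2=3·9−2·5−6=11

M = 11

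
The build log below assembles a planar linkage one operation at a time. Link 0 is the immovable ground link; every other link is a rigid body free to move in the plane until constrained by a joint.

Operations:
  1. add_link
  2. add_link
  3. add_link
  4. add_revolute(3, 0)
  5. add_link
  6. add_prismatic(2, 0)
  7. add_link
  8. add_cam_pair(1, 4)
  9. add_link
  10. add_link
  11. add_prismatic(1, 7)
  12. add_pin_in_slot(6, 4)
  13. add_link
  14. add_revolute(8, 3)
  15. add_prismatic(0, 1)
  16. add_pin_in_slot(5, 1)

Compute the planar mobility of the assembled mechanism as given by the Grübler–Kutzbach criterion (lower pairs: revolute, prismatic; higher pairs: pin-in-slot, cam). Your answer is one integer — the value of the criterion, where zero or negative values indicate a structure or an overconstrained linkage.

M = 11

ground; <1,0,0>
#1 <2,0,0>
#2 <3,0,0>
#3 <4,0,0>
R:3↔0 J1 <4,1,0>
#4 <5,1,0>
P:2↔0 J1 <5,2,0>
#5 <6,2,0>
C:1↔4 J2 <6,2,1>
#6 <7,2,1>
#7 <8,2,1>
P:1↔7 J1 <8,3,1>
PS:6↔4 J2 <8,3,2>
#8 <9,3,2>
R:8↔3 J1 <9,4,2>
P:0↔1 J1 <9,5,2>
PS:5↔1 J2 <9,5,3>
3×8 − 2×5 − 1×3 = 11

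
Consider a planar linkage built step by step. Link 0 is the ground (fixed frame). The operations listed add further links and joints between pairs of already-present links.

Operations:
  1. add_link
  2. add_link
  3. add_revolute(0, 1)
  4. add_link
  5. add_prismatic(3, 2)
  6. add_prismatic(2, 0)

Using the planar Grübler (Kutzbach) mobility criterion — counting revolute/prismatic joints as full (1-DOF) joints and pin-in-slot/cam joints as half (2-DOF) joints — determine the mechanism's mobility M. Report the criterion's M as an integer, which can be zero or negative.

ground; <1,0,0>
#1 <2,0,0>
#2 <3,0,0>
R:0↔1 J1 <3,1,0>
#3 <4,1,0>
P:3↔2 J1 <4,2,0>
P:2↔0 J1 <4,3,0>
3×3 − 2×3 − 1×0 = 3

M = 3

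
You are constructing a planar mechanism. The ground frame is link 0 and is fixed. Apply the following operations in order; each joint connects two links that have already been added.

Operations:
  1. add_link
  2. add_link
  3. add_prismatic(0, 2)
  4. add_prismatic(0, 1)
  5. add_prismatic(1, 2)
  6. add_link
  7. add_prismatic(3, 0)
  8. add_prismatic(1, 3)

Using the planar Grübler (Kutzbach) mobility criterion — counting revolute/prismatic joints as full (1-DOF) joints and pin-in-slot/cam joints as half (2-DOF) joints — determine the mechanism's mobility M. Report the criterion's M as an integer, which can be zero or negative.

ground; <1,0,0>
#1 <2,0,0>
#2 <3,0,0>
P:0↔2 J1 <3,1,0>
P:0↔1 J1 <3,2,0>
P:1↔2 J1 <3,3,0>
#3 <4,3,0>
P:3↔0 J1 <4,4,0>
P:1↔3 J1 <4,5,0>
3×3 − 2×5 − 1×0 = -1

M = -1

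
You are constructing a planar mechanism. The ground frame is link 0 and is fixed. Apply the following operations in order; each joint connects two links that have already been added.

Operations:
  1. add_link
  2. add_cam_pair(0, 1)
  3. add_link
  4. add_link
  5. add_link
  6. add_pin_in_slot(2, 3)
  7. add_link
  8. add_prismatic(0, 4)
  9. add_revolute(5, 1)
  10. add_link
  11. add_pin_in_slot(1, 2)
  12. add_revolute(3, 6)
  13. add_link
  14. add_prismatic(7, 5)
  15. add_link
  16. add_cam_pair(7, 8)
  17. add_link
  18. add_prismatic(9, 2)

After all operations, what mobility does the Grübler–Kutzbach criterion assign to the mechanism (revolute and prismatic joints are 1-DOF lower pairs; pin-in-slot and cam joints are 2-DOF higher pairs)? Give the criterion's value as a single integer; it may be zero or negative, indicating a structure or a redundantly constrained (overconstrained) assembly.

ground; <1,0,0>
#1 <2,0,0>
C:0↔1 J2 <2,0,1>
#2 <3,0,1>
#3 <4,0,1>
#4 <5,0,1>
PS:2↔3 J2 <5,0,2>
#5 <6,0,2>
P:0↔4 J1 <6,1,2>
R:5↔1 J1 <6,2,2>
#6 <7,2,2>
PS:1↔2 J2 <7,2,3>
R:3↔6 J1 <7,3,3>
#7 <8,3,3>
P:7↔5 J1 <8,4,3>
#8 <9,4,3>
C:7↔8 J2 <9,4,4>
#9 <10,4,4>
P:9↔2 J1 <10,5,4>
3×9 − 2×5 − 1×4 = 13

M = 13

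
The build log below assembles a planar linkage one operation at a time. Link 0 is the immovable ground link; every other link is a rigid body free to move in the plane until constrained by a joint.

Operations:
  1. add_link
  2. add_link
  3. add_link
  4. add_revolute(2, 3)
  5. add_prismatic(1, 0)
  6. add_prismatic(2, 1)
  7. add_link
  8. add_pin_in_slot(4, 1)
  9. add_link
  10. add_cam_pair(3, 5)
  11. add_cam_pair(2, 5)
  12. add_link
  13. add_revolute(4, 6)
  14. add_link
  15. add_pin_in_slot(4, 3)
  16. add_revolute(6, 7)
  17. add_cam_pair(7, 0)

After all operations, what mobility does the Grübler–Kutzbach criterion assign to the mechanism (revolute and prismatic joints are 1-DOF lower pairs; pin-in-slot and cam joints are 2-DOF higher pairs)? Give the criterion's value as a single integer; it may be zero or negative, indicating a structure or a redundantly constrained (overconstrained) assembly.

ground; <1,0,0>
#1 <2,0,0>
#2 <3,0,0>
#3 <4,0,0>
R:2↔3 J1 <4,1,0>
P:1↔0 J1 <4,2,0>
P:2↔1 J1 <4,3,0>
#4 <5,3,0>
PS:4↔1 J2 <5,3,1>
#5 <6,3,1>
C:3↔5 J2 <6,3,2>
C:2↔5 J2 <6,3,3>
#6 <7,3,3>
R:4↔6 J1 <7,4,3>
#7 <8,4,3>
PS:4↔3 J2 <8,4,4>
R:6↔7 J1 <8,5,4>
C:7↔0 J2 <8,5,5>
3×7 − 2×5 − 1×5 = 6

M = 6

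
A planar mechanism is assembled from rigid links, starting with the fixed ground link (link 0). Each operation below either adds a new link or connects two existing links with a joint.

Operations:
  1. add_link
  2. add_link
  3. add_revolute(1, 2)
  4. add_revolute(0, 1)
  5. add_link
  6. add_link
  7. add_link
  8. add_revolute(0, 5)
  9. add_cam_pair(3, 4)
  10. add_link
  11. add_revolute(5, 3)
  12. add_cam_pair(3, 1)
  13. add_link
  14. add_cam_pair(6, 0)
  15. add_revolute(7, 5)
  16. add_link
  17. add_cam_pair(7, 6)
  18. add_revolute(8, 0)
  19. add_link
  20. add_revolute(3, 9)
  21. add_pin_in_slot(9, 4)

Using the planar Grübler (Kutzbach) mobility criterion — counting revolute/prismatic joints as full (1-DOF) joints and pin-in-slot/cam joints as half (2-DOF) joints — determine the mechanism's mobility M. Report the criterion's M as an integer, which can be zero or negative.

[1;0;0] (link 0 is ground)
L+ [2;0;0]
L+ [3;0;0]
R(1,2)∈J1 [3;1;0]
R(0,1)∈J1 [3;2;0]
L+ [4;2;0]
L+ [5;2;0]
L+ [6;2;0]
R(0,5)∈J1 [6;3;0]
C(3,4)∈J2 [6;3;1]
L+ [7;3;1]
R(5,3)∈J1 [7;4;1]
C(3,1)∈J2 [7;4;2]
L+ [8;4;2]
C(6,0)∈J2 [8;4;3]
R(7,5)∈J1 [8;5;3]
L+ [9;5;3]
C(7,6)∈J2 [9;5;4]
R(8,0)∈J1 [9;6;4]
L+ [10;6;4]
R(3,9)∈J1 [10;7;4]
PS(9,4)∈J2 [10;7;5]
mobility = 27 − 14 − 5 = 8

M = 8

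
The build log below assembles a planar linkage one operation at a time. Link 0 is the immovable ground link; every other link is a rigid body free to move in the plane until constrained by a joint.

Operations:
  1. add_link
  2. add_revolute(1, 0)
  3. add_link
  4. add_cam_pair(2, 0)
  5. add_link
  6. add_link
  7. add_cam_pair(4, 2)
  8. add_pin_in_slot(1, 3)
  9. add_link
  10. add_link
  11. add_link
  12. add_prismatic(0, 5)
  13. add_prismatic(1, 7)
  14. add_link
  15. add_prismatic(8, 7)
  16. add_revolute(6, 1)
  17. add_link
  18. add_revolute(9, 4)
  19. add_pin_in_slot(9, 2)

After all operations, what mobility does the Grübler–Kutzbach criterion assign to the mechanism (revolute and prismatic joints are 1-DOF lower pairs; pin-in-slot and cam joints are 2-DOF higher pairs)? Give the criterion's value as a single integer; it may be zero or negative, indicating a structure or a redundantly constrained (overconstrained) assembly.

[1;0;0] (link 0 is ground)
L+ [2;0;0]
R(1,0)∈J1 [2;1;0]
L+ [3;1;0]
C(2,0)∈J2 [3;1;1]
L+ [4;1;1]
L+ [5;1;1]
C(4,2)∈J2 [5;1;2]
PS(1,3)∈J2 [5;1;3]
L+ [6;1;3]
L+ [7;1;3]
L+ [8;1;3]
P(0,5)∈J1 [8;2;3]
P(1,7)∈J1 [8;3;3]
L+ [9;3;3]
P(8,7)∈J1 [9;4;3]
R(6,1)∈J1 [9;5;3]
L+ [10;5;3]
R(9,4)∈J1 [10;6;3]
PS(9,2)∈J2 [10;6;4]
mobility = 27 − 12 − 4 = 11

M = 11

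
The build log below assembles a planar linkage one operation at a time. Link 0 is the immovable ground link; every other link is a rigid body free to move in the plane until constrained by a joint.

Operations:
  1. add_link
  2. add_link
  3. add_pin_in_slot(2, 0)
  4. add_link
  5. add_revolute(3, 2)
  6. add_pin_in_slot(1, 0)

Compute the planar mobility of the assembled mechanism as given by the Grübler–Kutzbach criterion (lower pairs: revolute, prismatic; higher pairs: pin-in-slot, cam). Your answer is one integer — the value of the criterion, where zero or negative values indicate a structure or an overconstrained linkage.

L=1 J1=0 J2=0
add link → L=2 J1=0 J2=0
add link → L=3 J1=0 J2=0
PS@2,0 dof=2 J2 → L=3 J1=0 J2=1
add link → L=4 J1=0 J2=1
R@3,2 dof=1 J1 → L=4 J1=1 J2=1
PS@1,0 dof=2 J2 → L=4 J1=1 J2=2
M=3(L−1)−2J1−J2=3·3−2·1−2=5

M = 5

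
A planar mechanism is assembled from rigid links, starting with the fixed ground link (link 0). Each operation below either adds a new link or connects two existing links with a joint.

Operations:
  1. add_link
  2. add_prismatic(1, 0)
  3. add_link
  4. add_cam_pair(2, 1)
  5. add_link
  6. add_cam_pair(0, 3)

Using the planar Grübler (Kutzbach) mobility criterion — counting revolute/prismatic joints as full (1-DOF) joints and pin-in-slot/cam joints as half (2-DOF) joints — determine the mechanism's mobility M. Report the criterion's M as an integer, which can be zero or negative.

link 0 = ground. State L|J1|J2 = 1|0|0
+link1  2|0|0
P(1,0) f=1→J1  2|1|0
+link2  3|1|0
C(2,1) f=2→J2  3|1|1
+link3  4|1|1
C(0,3) f=2→J2  4|1|2
M = 3(4−1)−2·1−2 = 9−2−2 = 5

M = 5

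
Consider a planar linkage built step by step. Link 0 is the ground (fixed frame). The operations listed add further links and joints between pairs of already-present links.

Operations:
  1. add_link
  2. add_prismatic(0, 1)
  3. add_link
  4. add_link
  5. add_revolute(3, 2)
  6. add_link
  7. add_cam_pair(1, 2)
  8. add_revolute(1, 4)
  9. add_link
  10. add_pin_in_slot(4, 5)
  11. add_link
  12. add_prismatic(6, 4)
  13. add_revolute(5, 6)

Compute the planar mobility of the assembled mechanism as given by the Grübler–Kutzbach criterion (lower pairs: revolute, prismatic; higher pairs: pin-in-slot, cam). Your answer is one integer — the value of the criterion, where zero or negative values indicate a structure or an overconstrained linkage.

M = 6

ground; <1,0,0>
#1 <2,0,0>
P:0↔1 J1 <2,1,0>
#2 <3,1,0>
#3 <4,1,0>
R:3↔2 J1 <4,2,0>
#4 <5,2,0>
C:1↔2 J2 <5,2,1>
R:1↔4 J1 <5,3,1>
#5 <6,3,1>
PS:4↔5 J2 <6,3,2>
#6 <7,3,2>
P:6↔4 J1 <7,4,2>
R:5↔6 J1 <7,5,2>
3×6 − 2×5 − 1×2 = 6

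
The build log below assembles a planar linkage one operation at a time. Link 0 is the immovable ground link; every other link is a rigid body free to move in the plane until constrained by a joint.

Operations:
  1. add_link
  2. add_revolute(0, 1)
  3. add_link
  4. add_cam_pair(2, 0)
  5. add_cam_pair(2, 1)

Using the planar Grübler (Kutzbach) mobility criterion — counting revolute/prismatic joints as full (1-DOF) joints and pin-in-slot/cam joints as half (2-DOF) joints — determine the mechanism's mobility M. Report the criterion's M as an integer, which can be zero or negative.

M = 2

ground; <1,0,0>
#1 <2,0,0>
R:0↔1 J1 <2,1,0>
#2 <3,1,0>
C:2↔0 J2 <3,1,1>
C:2↔1 J2 <3,1,2>
3×2 − 2×1 − 1×2 = 2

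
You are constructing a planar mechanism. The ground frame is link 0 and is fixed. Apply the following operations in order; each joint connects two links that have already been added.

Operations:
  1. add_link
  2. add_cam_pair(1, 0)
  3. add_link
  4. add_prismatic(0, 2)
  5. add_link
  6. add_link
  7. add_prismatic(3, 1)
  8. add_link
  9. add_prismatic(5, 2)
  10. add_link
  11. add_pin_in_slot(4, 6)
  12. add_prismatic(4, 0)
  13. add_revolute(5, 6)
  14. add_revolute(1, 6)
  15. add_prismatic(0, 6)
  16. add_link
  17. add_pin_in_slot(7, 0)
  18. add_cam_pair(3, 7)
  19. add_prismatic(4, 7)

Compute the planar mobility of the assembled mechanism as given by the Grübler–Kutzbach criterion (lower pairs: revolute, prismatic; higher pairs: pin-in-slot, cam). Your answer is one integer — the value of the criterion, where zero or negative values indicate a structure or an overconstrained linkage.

L=1 J1=0 J2=0
add link → L=2 J1=0 J2=0
C@1,0 dof=2 J2 → L=2 J1=0 J2=1
add link → L=3 J1=0 J2=1
P@0,2 dof=1 J1 → L=3 J1=1 J2=1
add link → L=4 J1=1 J2=1
add link → L=5 J1=1 J2=1
P@3,1 dof=1 J1 → L=5 J1=2 J2=1
add link → L=6 J1=2 J2=1
P@5,2 dof=1 J1 → L=6 J1=3 J2=1
add link → L=7 J1=3 J2=1
PS@4,6 dof=2 J2 → L=7 J1=3 J2=2
P@4,0 dof=1 J1 → L=7 J1=4 J2=2
R@5,6 dof=1 J1 → L=7 J1=5 J2=2
R@1,6 dof=1 J1 → L=7 J1=6 J2=2
P@0,6 dof=1 J1 → L=7 J1=7 J2=2
add link → L=8 J1=7 J2=2
PS@7,0 dof=2 J2 → L=8 J1=7 J2=3
C@3,7 dof=2 J2 → L=8 J1=7 J2=4
P@4,7 dof=1 J1 → L=8 J1=8 J2=4
M=3(L−1)−2J1−J2=3·7−2·8−4=1

M = 1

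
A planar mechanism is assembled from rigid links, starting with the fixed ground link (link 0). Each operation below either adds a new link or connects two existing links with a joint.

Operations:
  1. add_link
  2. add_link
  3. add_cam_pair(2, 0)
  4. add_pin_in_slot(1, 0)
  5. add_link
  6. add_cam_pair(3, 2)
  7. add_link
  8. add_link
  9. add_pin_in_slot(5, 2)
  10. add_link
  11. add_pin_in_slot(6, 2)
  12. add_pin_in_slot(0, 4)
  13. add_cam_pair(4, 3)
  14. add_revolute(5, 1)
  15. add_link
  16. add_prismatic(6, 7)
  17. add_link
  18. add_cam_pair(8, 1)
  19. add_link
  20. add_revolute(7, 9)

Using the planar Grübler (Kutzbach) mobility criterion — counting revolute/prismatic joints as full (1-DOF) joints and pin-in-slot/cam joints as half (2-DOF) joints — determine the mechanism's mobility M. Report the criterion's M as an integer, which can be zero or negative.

M = 13

[1;0;0] (link 0 is ground)
L+ [2;0;0]
L+ [3;0;0]
C(2,0)∈J2 [3;0;1]
PS(1,0)∈J2 [3;0;2]
L+ [4;0;2]
C(3,2)∈J2 [4;0;3]
L+ [5;0;3]
L+ [6;0;3]
PS(5,2)∈J2 [6;0;4]
L+ [7;0;4]
PS(6,2)∈J2 [7;0;5]
PS(0,4)∈J2 [7;0;6]
C(4,3)∈J2 [7;0;7]
R(5,1)∈J1 [7;1;7]
L+ [8;1;7]
P(6,7)∈J1 [8;2;7]
L+ [9;2;7]
C(8,1)∈J2 [9;2;8]
L+ [10;2;8]
R(7,9)∈J1 [10;3;8]
mobility = 27 − 6 − 8 = 13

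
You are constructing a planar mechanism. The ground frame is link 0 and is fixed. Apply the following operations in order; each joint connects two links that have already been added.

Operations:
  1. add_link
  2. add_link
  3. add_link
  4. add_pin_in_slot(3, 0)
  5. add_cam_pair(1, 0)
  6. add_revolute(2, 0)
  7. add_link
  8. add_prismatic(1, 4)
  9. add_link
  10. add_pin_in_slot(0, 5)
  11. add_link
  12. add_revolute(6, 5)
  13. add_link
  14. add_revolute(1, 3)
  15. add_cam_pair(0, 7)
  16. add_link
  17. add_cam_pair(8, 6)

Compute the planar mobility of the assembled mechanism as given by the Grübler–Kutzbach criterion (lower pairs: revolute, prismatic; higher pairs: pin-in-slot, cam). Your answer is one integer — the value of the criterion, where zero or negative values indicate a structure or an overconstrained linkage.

link 0 = ground. State L|J1|J2 = 1|0|0
+link1  2|0|0
+link2  3|0|0
+link3  4|0|0
PS(3,0) f=2→J2  4|0|1
C(1,0) f=2→J2  4|0|2
R(2,0) f=1→J1  4|1|2
+link4  5|1|2
P(1,4) f=1→J1  5|2|2
+link5  6|2|2
PS(0,5) f=2→J2  6|2|3
+link6  7|2|3
R(6,5) f=1→J1  7|3|3
+link7  8|3|3
R(1,3) f=1→J1  8|4|3
C(0,7) f=2→J2  8|4|4
+link8  9|4|4
C(8,6) f=2→J2  9|4|5
M = 3(9−1)−2·4−5 = 24−8−5 = 11

M = 11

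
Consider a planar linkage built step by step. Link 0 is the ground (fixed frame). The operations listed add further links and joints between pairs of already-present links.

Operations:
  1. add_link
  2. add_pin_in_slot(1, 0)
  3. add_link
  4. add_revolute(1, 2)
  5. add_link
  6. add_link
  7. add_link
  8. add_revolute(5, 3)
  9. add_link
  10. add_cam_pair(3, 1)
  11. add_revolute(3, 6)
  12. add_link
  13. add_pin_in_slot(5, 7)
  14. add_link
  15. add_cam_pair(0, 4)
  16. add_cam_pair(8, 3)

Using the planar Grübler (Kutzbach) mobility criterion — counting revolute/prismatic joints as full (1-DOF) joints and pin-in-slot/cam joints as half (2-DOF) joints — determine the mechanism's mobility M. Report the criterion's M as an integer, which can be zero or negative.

M = 13

[1;0;0] (link 0 is ground)
L+ [2;0;0]
PS(1,0)∈J2 [2;0;1]
L+ [3;0;1]
R(1,2)∈J1 [3;1;1]
L+ [4;1;1]
L+ [5;1;1]
L+ [6;1;1]
R(5,3)∈J1 [6;2;1]
L+ [7;2;1]
C(3,1)∈J2 [7;2;2]
R(3,6)∈J1 [7;3;2]
L+ [8;3;2]
PS(5,7)∈J2 [8;3;3]
L+ [9;3;3]
C(0,4)∈J2 [9;3;4]
C(8,3)∈J2 [9;3;5]
mobility = 24 − 6 − 5 = 13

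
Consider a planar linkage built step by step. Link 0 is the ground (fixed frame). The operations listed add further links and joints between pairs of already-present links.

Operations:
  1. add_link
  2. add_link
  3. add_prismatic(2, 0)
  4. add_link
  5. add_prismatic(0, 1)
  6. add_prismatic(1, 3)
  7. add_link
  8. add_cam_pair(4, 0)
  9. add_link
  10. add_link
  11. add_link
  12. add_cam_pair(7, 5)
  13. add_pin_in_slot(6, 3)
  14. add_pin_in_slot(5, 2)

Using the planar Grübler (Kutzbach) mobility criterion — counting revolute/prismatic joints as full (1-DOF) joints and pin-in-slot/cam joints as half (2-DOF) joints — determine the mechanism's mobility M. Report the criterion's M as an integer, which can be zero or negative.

link 0 = ground. State L|J1|J2 = 1|0|0
+link1  2|0|0
+link2  3|0|0
P(2,0) f=1→J1  3|1|0
+link3  4|1|0
P(0,1) f=1→J1  4|2|0
P(1,3) f=1→J1  4|3|0
+link4  5|3|0
C(4,0) f=2→J2  5|3|1
+link5  6|3|1
+link6  7|3|1
+link7  8|3|1
C(7,5) f=2→J2  8|3|2
PS(6,3) f=2→J2  8|3|3
PS(5,2) f=2→J2  8|3|4
M = 3(8−1)−2·3−4 = 21−6−4 = 11

M = 11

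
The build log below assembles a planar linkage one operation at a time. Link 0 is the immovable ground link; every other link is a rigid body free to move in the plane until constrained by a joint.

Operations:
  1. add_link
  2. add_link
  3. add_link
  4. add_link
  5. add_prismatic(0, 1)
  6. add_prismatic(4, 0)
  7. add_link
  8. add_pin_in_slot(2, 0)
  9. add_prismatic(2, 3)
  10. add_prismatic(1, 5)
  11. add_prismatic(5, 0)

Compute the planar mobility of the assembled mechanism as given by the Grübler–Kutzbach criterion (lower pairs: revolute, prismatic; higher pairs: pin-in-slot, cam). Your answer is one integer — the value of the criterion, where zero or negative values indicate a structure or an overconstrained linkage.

[1;0;0] (link 0 is ground)
L+ [2;0;0]
L+ [3;0;0]
L+ [4;0;0]
L+ [5;0;0]
P(0,1)∈J1 [5;1;0]
P(4,0)∈J1 [5;2;0]
L+ [6;2;0]
PS(2,0)∈J2 [6;2;1]
P(2,3)∈J1 [6;3;1]
P(1,5)∈J1 [6;4;1]
P(5,0)∈J1 [6;5;1]
mobility = 15 − 10 − 1 = 4

M = 4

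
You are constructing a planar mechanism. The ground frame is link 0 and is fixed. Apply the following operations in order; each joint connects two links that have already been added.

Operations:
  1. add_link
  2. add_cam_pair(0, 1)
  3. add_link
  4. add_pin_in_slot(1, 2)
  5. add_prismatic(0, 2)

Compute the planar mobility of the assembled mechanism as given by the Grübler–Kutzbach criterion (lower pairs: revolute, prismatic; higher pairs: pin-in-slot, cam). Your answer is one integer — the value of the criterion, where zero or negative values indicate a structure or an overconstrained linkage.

M = 2

[1;0;0] (link 0 is ground)
L+ [2;0;0]
C(0,1)∈J2 [2;0;1]
L+ [3;0;1]
PS(1,2)∈J2 [3;0;2]
P(0,2)∈J1 [3;1;2]
mobility = 6 − 2 − 2 = 2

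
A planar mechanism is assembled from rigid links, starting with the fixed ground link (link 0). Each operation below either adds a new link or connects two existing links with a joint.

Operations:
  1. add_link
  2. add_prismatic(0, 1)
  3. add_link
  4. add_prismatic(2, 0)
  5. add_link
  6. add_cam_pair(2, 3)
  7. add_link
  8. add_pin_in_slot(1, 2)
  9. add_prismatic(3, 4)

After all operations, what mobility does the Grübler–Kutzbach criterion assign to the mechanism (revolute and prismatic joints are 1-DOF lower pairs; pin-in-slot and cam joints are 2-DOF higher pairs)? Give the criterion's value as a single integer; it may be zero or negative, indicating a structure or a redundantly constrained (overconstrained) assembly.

[1;0;0] (link 0 is ground)
L+ [2;0;0]
P(0,1)∈J1 [2;1;0]
L+ [3;1;0]
P(2,0)∈J1 [3;2;0]
L+ [4;2;0]
C(2,3)∈J2 [4;2;1]
L+ [5;2;1]
PS(1,2)∈J2 [5;2;2]
P(3,4)∈J1 [5;3;2]
mobility = 12 − 6 − 2 = 4

M = 4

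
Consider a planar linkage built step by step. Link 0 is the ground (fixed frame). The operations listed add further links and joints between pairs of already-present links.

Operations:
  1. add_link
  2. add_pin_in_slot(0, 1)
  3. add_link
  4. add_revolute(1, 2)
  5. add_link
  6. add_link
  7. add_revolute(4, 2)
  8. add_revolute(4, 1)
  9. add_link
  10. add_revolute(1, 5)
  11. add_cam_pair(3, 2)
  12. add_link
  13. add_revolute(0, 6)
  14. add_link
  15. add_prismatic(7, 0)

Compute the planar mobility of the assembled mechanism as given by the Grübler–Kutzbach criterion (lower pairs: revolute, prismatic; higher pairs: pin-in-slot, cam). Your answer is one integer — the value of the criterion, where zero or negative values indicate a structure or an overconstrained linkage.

ground; <1,0,0>
#1 <2,0,0>
PS:0↔1 J2 <2,0,1>
#2 <3,0,1>
R:1↔2 J1 <3,1,1>
#3 <4,1,1>
#4 <5,1,1>
R:4↔2 J1 <5,2,1>
R:4↔1 J1 <5,3,1>
#5 <6,3,1>
R:1↔5 J1 <6,4,1>
C:3↔2 J2 <6,4,2>
#6 <7,4,2>
R:0↔6 J1 <7,5,2>
#7 <8,5,2>
P:7↔0 J1 <8,6,2>
3×7 − 2×6 − 1×2 = 7

M = 7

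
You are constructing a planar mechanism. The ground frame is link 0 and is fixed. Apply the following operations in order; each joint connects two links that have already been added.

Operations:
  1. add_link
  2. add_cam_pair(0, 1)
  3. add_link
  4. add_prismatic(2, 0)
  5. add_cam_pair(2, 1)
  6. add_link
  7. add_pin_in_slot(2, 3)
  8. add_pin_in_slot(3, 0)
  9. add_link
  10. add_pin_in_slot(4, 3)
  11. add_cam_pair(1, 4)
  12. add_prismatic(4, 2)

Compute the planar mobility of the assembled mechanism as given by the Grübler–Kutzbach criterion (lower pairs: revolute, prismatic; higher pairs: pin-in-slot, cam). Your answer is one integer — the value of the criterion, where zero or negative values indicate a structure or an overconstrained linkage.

L=1 J1=0 J2=0
add link → L=2 J1=0 J2=0
C@0,1 dof=2 J2 → L=2 J1=0 J2=1
add link → L=3 J1=0 J2=1
P@2,0 dof=1 J1 → L=3 J1=1 J2=1
C@2,1 dof=2 J2 → L=3 J1=1 J2=2
add link → L=4 J1=1 J2=2
PS@2,3 dof=2 J2 → L=4 J1=1 J2=3
PS@3,0 dof=2 J2 → L=4 J1=1 J2=4
add link → L=5 J1=1 J2=4
PS@4,3 dof=2 J2 → L=5 J1=1 J2=5
C@1,4 dof=2 J2 → L=5 J1=1 J2=6
P@4,2 dof=1 J1 → L=5 J1=2 J2=6
M=3(L−1)−2J1−J2=3·4−2·2−6=2

M = 2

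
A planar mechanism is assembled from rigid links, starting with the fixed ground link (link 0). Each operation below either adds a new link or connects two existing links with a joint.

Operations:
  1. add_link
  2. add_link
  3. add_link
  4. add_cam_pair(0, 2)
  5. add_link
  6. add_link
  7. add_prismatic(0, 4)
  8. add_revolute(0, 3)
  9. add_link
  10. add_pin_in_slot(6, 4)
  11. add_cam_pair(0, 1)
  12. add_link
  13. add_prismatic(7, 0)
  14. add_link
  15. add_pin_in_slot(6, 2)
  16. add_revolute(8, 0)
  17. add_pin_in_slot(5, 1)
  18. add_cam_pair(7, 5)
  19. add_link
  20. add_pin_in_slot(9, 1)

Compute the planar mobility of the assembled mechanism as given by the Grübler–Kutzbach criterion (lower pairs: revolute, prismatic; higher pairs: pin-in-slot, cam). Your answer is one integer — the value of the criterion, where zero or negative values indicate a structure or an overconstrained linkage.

(L,J1,J2)=(1,0,0); link0 fixed
link1: (2,0,0)
link2: (3,0,0)
link3: (4,0,0)
C 0-2 [J2]: (4,0,1)
link4: (5,0,1)
link5: (6,0,1)
P 0-4 [J1]: (6,1,1)
R 0-3 [J1]: (6,2,1)
link6: (7,2,1)
PS 6-4 [J2]: (7,2,2)
C 0-1 [J2]: (7,2,3)
link7: (8,2,3)
P 7-0 [J1]: (8,3,3)
link8: (9,3,3)
PS 6-2 [J2]: (9,3,4)
R 8-0 [J1]: (9,4,4)
PS 5-1 [J2]: (9,4,5)
C 7-5 [J2]: (9,4,6)
link9: (10,4,6)
PS 9-1 [J2]: (10,4,7)
Grübler: 3·9 − 2·4 − 7 = 12

M = 12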